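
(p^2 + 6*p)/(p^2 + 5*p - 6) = p/(p - 1)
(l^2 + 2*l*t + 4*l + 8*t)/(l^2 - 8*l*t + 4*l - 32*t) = (-l - 2*t)/(-l + 8*t)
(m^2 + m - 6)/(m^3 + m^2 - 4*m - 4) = (m + 3)/(m^2 + 3*m + 2)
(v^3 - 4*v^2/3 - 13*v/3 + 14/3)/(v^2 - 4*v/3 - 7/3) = (v^2 + v - 2)/(v + 1)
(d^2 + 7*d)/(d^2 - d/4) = 4*(d + 7)/(4*d - 1)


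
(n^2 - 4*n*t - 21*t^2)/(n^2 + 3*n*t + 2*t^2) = (n^2 - 4*n*t - 21*t^2)/(n^2 + 3*n*t + 2*t^2)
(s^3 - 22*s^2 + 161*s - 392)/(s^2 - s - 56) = (s^2 - 14*s + 49)/(s + 7)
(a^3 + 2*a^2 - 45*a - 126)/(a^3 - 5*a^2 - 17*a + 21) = (a + 6)/(a - 1)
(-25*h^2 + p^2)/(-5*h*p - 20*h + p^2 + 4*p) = (5*h + p)/(p + 4)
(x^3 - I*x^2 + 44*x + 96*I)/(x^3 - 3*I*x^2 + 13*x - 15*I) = (x^2 - 4*I*x + 32)/(x^2 - 6*I*x - 5)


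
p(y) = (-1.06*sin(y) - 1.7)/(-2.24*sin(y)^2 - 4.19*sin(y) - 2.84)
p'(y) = (4.48*sin(y)*cos(y) + 4.19*cos(y))*(-1.06*sin(y) - 1.7)/(-2.24*sin(y)^2 - 4.19*sin(y) - 2.84)^2 - 1.06*cos(y)/(-2.24*sin(y)^2 - 4.19*sin(y) - 2.84) = (-7.616*sin(y) + 1.1872*cos(2*y) - 5.2998)*cos(y)/(2.24*sin(y)^2 + 4.19*sin(y) + 2.84)^2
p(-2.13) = 0.89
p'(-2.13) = -0.42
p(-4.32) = 0.31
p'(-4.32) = 0.07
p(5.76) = 0.90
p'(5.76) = -0.46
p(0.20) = 0.51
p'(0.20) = -0.40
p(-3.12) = 0.61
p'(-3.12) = 0.52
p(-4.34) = 0.31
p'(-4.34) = 0.06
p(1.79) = 0.30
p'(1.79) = 0.04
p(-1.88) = 0.78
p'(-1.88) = -0.39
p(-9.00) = 0.85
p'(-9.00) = 0.56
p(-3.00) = 0.68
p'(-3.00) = 0.58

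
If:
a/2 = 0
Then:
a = 0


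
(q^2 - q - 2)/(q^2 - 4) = (q + 1)/(q + 2)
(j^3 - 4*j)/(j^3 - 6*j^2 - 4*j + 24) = j/(j - 6)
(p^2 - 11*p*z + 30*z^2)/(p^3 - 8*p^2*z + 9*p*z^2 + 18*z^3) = (-p + 5*z)/(-p^2 + 2*p*z + 3*z^2)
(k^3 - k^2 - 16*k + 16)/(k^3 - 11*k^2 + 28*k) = (k^2 + 3*k - 4)/(k*(k - 7))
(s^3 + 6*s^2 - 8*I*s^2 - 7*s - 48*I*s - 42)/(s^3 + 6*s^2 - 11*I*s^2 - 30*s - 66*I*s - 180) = (s^2 - 8*I*s - 7)/(s^2 - 11*I*s - 30)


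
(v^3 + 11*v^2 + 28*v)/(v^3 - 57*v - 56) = v*(v + 4)/(v^2 - 7*v - 8)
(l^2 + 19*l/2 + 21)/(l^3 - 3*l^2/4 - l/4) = 2*(2*l^2 + 19*l + 42)/(l*(4*l^2 - 3*l - 1))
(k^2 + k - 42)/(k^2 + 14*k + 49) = (k - 6)/(k + 7)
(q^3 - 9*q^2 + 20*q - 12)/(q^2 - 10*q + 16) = (q^2 - 7*q + 6)/(q - 8)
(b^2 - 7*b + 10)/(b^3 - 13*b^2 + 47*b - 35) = (b - 2)/(b^2 - 8*b + 7)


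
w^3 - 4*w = w*(w - 2)*(w + 2)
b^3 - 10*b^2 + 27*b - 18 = (b - 6)*(b - 3)*(b - 1)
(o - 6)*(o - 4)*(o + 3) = o^3 - 7*o^2 - 6*o + 72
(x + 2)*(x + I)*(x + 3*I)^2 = x^4 + 2*x^3 + 7*I*x^3 - 15*x^2 + 14*I*x^2 - 30*x - 9*I*x - 18*I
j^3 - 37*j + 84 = (j - 4)*(j - 3)*(j + 7)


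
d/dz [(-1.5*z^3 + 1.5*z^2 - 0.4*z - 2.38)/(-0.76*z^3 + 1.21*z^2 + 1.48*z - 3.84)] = (-4.44089209850063e-16*z^5 - 0.675*z^4 - 5.048*z^3 + 14.5576*z^2 - 5.7604*z + 5.0584)/(0.5776*z^6 - 1.8392*z^5 - 0.7855*z^4 + 9.4184*z^3 - 7.1024*z^2 - 11.3664*z + 14.7456)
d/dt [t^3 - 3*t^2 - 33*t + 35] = 3*t^2 - 6*t - 33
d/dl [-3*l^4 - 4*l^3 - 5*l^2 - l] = -12*l^3 - 12*l^2 - 10*l - 1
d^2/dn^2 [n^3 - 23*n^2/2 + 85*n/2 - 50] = 6*n - 23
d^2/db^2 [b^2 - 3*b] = 2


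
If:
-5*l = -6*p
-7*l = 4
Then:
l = -4/7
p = -10/21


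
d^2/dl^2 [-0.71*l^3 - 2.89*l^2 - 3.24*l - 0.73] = -4.26*l - 5.78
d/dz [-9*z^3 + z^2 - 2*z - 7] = -27*z^2 + 2*z - 2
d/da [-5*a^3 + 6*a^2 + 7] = 3*a*(4 - 5*a)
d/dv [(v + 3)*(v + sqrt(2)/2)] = 2*v + sqrt(2)/2 + 3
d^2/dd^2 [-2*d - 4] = 0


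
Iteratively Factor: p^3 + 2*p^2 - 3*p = (p)*(p^2 + 2*p - 3) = p*(p + 3)*(p - 1)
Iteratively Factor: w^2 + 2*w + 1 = (w + 1)*(w + 1)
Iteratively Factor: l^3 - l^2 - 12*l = (l)*(l^2 - l - 12) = l*(l + 3)*(l - 4)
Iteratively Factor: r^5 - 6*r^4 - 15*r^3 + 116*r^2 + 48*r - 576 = (r + 3)*(r^4 - 9*r^3 + 12*r^2 + 80*r - 192) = (r - 4)*(r + 3)*(r^3 - 5*r^2 - 8*r + 48) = (r - 4)^2*(r + 3)*(r^2 - r - 12) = (r - 4)^2*(r + 3)^2*(r - 4)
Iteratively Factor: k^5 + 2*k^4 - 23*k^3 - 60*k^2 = (k - 5)*(k^4 + 7*k^3 + 12*k^2) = k*(k - 5)*(k^3 + 7*k^2 + 12*k) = k*(k - 5)*(k + 4)*(k^2 + 3*k) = k^2*(k - 5)*(k + 4)*(k + 3)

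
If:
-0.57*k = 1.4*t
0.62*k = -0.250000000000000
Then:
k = -0.40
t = 0.16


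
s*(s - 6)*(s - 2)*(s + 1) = s^4 - 7*s^3 + 4*s^2 + 12*s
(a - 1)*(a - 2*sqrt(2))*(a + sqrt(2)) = a^3 - sqrt(2)*a^2 - a^2 - 4*a + sqrt(2)*a + 4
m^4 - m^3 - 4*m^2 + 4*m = m*(m - 2)*(m - 1)*(m + 2)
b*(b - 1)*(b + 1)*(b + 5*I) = b^4 + 5*I*b^3 - b^2 - 5*I*b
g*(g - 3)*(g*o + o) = g^3*o - 2*g^2*o - 3*g*o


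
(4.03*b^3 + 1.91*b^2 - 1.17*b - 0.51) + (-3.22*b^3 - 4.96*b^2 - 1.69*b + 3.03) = 0.81*b^3 - 3.05*b^2 - 2.86*b + 2.52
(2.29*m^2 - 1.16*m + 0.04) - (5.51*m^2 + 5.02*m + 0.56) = -3.22*m^2 - 6.18*m - 0.52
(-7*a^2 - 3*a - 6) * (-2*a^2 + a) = 14*a^4 - a^3 + 9*a^2 - 6*a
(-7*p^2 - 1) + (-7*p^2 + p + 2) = -14*p^2 + p + 1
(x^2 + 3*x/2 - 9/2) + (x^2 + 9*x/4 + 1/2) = 2*x^2 + 15*x/4 - 4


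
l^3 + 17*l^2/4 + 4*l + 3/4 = (l + 1/4)*(l + 1)*(l + 3)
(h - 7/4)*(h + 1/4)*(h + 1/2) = h^3 - h^2 - 19*h/16 - 7/32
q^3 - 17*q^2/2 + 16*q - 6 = (q - 6)*(q - 2)*(q - 1/2)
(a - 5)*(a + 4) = a^2 - a - 20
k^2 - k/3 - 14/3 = (k - 7/3)*(k + 2)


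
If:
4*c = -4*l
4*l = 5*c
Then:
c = 0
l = 0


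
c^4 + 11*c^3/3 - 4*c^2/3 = c^2*(c - 1/3)*(c + 4)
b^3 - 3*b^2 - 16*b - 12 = (b - 6)*(b + 1)*(b + 2)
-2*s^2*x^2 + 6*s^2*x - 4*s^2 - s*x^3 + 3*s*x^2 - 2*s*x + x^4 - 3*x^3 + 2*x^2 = (-2*s + x)*(s + x)*(x - 2)*(x - 1)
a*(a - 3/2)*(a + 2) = a^3 + a^2/2 - 3*a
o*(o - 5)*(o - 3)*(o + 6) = o^4 - 2*o^3 - 33*o^2 + 90*o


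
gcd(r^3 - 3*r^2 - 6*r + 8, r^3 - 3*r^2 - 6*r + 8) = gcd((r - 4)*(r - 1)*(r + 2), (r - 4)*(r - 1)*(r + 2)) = r^3 - 3*r^2 - 6*r + 8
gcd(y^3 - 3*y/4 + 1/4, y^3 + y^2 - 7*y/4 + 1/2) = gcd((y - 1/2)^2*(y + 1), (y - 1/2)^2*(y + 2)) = y^2 - y + 1/4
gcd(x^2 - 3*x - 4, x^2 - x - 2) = x + 1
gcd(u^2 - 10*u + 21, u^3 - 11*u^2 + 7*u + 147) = u - 7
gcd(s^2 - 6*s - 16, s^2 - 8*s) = s - 8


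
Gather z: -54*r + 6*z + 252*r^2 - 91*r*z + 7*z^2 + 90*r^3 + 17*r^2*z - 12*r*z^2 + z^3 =90*r^3 + 252*r^2 - 54*r + z^3 + z^2*(7 - 12*r) + z*(17*r^2 - 91*r + 6)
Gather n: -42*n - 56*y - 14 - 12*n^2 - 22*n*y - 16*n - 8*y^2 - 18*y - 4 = -12*n^2 + n*(-22*y - 58) - 8*y^2 - 74*y - 18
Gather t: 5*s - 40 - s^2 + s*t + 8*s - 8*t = -s^2 + 13*s + t*(s - 8) - 40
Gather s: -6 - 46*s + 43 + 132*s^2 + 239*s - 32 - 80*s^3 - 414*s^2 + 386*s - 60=-80*s^3 - 282*s^2 + 579*s - 55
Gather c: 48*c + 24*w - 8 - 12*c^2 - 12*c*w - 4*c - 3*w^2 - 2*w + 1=-12*c^2 + c*(44 - 12*w) - 3*w^2 + 22*w - 7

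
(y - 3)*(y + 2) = y^2 - y - 6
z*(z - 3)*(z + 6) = z^3 + 3*z^2 - 18*z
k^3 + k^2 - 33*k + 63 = (k - 3)^2*(k + 7)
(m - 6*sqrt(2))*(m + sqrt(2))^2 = m^3 - 4*sqrt(2)*m^2 - 22*m - 12*sqrt(2)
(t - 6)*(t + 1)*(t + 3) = t^3 - 2*t^2 - 21*t - 18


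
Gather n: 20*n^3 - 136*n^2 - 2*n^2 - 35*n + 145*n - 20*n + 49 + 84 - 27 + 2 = 20*n^3 - 138*n^2 + 90*n + 108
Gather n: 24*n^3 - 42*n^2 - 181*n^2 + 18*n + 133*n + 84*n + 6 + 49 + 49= 24*n^3 - 223*n^2 + 235*n + 104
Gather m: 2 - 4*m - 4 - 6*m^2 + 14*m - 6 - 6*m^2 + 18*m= -12*m^2 + 28*m - 8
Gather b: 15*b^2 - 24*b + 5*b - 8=15*b^2 - 19*b - 8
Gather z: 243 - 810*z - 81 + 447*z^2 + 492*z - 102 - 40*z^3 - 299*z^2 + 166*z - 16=-40*z^3 + 148*z^2 - 152*z + 44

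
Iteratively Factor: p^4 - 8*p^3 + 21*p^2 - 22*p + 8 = (p - 4)*(p^3 - 4*p^2 + 5*p - 2) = (p - 4)*(p - 1)*(p^2 - 3*p + 2) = (p - 4)*(p - 2)*(p - 1)*(p - 1)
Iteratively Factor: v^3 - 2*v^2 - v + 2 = (v + 1)*(v^2 - 3*v + 2) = (v - 1)*(v + 1)*(v - 2)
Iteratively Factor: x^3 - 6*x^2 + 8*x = (x - 2)*(x^2 - 4*x) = (x - 4)*(x - 2)*(x)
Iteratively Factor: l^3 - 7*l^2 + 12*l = (l - 3)*(l^2 - 4*l) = (l - 4)*(l - 3)*(l)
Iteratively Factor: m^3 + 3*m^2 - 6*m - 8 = (m - 2)*(m^2 + 5*m + 4) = (m - 2)*(m + 1)*(m + 4)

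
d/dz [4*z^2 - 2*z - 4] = 8*z - 2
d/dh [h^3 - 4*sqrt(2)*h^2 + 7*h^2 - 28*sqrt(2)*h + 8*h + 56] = 3*h^2 - 8*sqrt(2)*h + 14*h - 28*sqrt(2) + 8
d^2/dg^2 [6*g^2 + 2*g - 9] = 12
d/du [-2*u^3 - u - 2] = -6*u^2 - 1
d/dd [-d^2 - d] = -2*d - 1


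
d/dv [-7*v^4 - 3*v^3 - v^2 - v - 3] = -28*v^3 - 9*v^2 - 2*v - 1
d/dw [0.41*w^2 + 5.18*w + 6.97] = 0.82*w + 5.18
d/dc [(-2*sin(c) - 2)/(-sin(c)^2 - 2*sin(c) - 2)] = -2*(sin(c) + 2)*sin(c)*cos(c)/(sin(c)^2 + 2*sin(c) + 2)^2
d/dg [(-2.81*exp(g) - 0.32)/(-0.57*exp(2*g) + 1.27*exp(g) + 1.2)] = (-(1.14*exp(g) - 1.27)*(2.81*exp(g) + 0.32) + 1.6017*exp(2*g) - 3.5687*exp(g) - 3.372)*exp(g)/(-0.57*exp(2*g) + 1.27*exp(g) + 1.2)^2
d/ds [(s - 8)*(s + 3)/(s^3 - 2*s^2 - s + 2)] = ((s - 8)*(s + 3)*(-3*s^2 + 4*s + 1) + (2*s - 5)*(s^3 - 2*s^2 - s + 2))/(s^3 - 2*s^2 - s + 2)^2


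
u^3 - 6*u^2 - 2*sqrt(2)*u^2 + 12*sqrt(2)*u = u*(u - 6)*(u - 2*sqrt(2))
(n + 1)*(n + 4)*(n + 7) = n^3 + 12*n^2 + 39*n + 28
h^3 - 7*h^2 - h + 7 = (h - 7)*(h - 1)*(h + 1)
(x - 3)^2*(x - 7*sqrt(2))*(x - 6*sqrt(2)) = x^4 - 13*sqrt(2)*x^3 - 6*x^3 + 93*x^2 + 78*sqrt(2)*x^2 - 504*x - 117*sqrt(2)*x + 756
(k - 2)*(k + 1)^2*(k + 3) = k^4 + 3*k^3 - 3*k^2 - 11*k - 6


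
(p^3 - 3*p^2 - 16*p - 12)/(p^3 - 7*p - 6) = (p - 6)/(p - 3)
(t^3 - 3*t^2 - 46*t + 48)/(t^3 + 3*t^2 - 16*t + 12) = (t - 8)/(t - 2)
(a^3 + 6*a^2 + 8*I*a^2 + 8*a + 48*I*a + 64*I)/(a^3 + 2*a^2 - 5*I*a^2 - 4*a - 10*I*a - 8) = (a^2 + a*(4 + 8*I) + 32*I)/(a^2 - 5*I*a - 4)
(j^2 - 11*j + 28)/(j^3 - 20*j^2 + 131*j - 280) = (j - 4)/(j^2 - 13*j + 40)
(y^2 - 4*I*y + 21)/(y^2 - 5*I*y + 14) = (y + 3*I)/(y + 2*I)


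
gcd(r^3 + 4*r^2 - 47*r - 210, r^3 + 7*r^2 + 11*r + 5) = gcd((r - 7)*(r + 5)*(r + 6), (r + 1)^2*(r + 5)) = r + 5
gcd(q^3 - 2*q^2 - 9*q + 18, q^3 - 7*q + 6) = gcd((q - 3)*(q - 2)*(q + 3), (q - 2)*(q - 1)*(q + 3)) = q^2 + q - 6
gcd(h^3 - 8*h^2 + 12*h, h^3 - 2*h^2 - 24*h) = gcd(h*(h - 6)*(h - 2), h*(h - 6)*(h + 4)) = h^2 - 6*h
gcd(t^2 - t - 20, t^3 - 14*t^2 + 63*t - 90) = t - 5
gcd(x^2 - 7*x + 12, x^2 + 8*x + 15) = 1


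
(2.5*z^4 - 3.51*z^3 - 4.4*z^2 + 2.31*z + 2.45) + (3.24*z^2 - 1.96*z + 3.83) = 2.5*z^4 - 3.51*z^3 - 1.16*z^2 + 0.35*z + 6.28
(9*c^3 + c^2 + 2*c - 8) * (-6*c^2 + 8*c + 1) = -54*c^5 + 66*c^4 + 5*c^3 + 65*c^2 - 62*c - 8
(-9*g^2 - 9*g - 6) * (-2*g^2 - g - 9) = 18*g^4 + 27*g^3 + 102*g^2 + 87*g + 54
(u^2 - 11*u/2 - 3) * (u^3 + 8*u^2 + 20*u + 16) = u^5 + 5*u^4/2 - 27*u^3 - 118*u^2 - 148*u - 48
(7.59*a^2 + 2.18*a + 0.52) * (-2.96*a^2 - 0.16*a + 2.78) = -22.4664*a^4 - 7.6672*a^3 + 19.2122*a^2 + 5.9772*a + 1.4456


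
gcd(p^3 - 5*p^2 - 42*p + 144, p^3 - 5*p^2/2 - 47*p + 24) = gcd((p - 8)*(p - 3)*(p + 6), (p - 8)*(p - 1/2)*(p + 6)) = p^2 - 2*p - 48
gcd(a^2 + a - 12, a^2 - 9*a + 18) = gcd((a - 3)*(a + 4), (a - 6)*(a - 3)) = a - 3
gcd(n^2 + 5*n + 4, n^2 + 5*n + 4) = n^2 + 5*n + 4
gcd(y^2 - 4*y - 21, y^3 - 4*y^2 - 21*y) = y^2 - 4*y - 21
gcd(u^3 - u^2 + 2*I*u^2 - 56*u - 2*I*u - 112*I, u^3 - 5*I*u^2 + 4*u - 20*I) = u + 2*I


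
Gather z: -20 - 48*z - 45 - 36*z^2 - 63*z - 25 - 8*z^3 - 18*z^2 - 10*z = -8*z^3 - 54*z^2 - 121*z - 90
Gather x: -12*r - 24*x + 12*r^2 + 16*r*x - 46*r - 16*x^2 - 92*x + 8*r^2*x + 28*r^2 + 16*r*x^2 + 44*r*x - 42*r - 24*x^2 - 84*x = 40*r^2 - 100*r + x^2*(16*r - 40) + x*(8*r^2 + 60*r - 200)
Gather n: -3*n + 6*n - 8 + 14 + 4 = 3*n + 10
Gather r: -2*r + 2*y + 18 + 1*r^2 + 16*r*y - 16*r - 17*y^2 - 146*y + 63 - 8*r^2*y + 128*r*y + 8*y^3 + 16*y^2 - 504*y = r^2*(1 - 8*y) + r*(144*y - 18) + 8*y^3 - y^2 - 648*y + 81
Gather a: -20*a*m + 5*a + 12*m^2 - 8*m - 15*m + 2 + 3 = a*(5 - 20*m) + 12*m^2 - 23*m + 5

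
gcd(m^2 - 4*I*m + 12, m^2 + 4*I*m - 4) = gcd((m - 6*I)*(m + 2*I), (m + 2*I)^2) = m + 2*I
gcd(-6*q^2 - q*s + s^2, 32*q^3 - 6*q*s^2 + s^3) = 2*q + s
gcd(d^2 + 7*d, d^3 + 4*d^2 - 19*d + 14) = d + 7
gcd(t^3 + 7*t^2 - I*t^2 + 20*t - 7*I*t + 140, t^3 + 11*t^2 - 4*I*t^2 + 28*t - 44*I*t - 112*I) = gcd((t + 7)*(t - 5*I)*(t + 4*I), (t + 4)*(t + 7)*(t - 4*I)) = t + 7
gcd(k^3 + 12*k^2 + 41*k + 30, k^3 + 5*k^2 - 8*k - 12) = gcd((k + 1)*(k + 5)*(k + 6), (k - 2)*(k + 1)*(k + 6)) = k^2 + 7*k + 6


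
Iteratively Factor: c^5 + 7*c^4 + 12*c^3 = (c)*(c^4 + 7*c^3 + 12*c^2) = c^2*(c^3 + 7*c^2 + 12*c) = c^3*(c^2 + 7*c + 12) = c^3*(c + 4)*(c + 3)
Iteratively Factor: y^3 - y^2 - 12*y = (y + 3)*(y^2 - 4*y) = (y - 4)*(y + 3)*(y)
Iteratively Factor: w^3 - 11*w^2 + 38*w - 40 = (w - 2)*(w^2 - 9*w + 20) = (w - 4)*(w - 2)*(w - 5)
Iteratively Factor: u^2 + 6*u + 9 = (u + 3)*(u + 3)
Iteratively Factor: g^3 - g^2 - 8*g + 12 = (g - 2)*(g^2 + g - 6) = (g - 2)^2*(g + 3)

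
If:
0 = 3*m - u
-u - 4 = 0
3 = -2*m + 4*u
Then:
No Solution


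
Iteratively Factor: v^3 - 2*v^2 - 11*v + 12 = (v - 1)*(v^2 - v - 12) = (v - 1)*(v + 3)*(v - 4)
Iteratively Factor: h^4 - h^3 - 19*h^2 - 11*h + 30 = (h + 2)*(h^3 - 3*h^2 - 13*h + 15) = (h + 2)*(h + 3)*(h^2 - 6*h + 5) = (h - 5)*(h + 2)*(h + 3)*(h - 1)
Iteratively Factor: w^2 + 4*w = (w + 4)*(w)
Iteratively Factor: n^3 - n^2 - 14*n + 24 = (n + 4)*(n^2 - 5*n + 6) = (n - 2)*(n + 4)*(n - 3)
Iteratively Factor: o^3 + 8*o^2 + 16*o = (o)*(o^2 + 8*o + 16) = o*(o + 4)*(o + 4)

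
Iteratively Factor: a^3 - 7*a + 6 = (a - 2)*(a^2 + 2*a - 3) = (a - 2)*(a - 1)*(a + 3)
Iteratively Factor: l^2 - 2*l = (l)*(l - 2)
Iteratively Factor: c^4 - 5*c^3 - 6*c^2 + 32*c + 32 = (c + 1)*(c^3 - 6*c^2 + 32) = (c - 4)*(c + 1)*(c^2 - 2*c - 8) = (c - 4)^2*(c + 1)*(c + 2)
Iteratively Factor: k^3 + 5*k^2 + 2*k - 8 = (k - 1)*(k^2 + 6*k + 8) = (k - 1)*(k + 2)*(k + 4)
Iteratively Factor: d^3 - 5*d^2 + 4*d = (d - 1)*(d^2 - 4*d) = d*(d - 1)*(d - 4)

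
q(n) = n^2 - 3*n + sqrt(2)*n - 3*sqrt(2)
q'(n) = 2*n - 3 + sqrt(2)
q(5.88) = 21.01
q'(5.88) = 10.17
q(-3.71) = 15.40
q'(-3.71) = -9.01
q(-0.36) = -3.54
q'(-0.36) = -2.31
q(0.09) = -4.38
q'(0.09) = -1.41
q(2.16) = -3.00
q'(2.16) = 2.73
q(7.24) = 36.69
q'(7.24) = 12.89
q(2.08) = -3.21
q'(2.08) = 2.57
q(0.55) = -4.81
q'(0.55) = -0.49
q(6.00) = 22.24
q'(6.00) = 10.41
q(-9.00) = 91.03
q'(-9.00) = -19.59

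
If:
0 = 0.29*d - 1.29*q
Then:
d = 4.44827586206897*q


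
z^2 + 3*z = z*(z + 3)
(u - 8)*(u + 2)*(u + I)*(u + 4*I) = u^4 - 6*u^3 + 5*I*u^3 - 20*u^2 - 30*I*u^2 + 24*u - 80*I*u + 64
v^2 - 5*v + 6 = (v - 3)*(v - 2)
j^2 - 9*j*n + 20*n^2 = (j - 5*n)*(j - 4*n)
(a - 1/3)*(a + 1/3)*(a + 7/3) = a^3 + 7*a^2/3 - a/9 - 7/27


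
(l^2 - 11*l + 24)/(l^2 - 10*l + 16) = (l - 3)/(l - 2)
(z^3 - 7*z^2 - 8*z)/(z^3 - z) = (z - 8)/(z - 1)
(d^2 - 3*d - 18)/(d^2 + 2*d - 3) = (d - 6)/(d - 1)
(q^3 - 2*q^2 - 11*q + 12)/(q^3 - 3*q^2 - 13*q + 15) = (q - 4)/(q - 5)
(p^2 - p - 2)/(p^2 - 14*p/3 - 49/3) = 3*(-p^2 + p + 2)/(-3*p^2 + 14*p + 49)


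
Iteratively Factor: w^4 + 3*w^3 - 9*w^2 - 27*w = (w + 3)*(w^3 - 9*w) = w*(w + 3)*(w^2 - 9) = w*(w + 3)^2*(w - 3)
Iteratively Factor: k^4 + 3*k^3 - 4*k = (k)*(k^3 + 3*k^2 - 4) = k*(k - 1)*(k^2 + 4*k + 4) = k*(k - 1)*(k + 2)*(k + 2)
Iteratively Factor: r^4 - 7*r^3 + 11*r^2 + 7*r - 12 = (r - 3)*(r^3 - 4*r^2 - r + 4) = (r - 3)*(r - 1)*(r^2 - 3*r - 4) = (r - 3)*(r - 1)*(r + 1)*(r - 4)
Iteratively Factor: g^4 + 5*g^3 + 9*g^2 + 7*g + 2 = (g + 1)*(g^3 + 4*g^2 + 5*g + 2) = (g + 1)^2*(g^2 + 3*g + 2) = (g + 1)^2*(g + 2)*(g + 1)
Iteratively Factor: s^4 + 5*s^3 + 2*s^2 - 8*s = (s - 1)*(s^3 + 6*s^2 + 8*s) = (s - 1)*(s + 2)*(s^2 + 4*s) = s*(s - 1)*(s + 2)*(s + 4)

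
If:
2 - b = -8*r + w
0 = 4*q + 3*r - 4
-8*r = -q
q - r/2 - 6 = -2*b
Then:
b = 18/7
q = 32/35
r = 4/35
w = 12/35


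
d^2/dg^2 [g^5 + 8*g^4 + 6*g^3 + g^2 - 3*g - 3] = 20*g^3 + 96*g^2 + 36*g + 2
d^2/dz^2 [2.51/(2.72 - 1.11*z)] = -6.185142/(1.11*z - 2.72)^3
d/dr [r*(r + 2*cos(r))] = -2*r*sin(r) + 2*r + 2*cos(r)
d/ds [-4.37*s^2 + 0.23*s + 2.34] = 0.23 - 8.74*s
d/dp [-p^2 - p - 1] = -2*p - 1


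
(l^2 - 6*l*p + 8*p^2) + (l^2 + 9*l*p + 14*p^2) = 2*l^2 + 3*l*p + 22*p^2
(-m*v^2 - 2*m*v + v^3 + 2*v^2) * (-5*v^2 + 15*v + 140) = 5*m*v^4 - 5*m*v^3 - 170*m*v^2 - 280*m*v - 5*v^5 + 5*v^4 + 170*v^3 + 280*v^2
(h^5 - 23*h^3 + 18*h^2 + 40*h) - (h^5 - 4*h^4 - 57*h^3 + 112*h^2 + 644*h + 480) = 4*h^4 + 34*h^3 - 94*h^2 - 604*h - 480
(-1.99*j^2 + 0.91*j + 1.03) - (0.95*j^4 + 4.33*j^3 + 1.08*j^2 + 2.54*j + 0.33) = -0.95*j^4 - 4.33*j^3 - 3.07*j^2 - 1.63*j + 0.7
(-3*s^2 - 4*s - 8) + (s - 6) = -3*s^2 - 3*s - 14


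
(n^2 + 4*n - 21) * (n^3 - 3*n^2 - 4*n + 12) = n^5 + n^4 - 37*n^3 + 59*n^2 + 132*n - 252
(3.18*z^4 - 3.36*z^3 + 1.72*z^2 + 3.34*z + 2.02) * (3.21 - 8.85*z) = -28.143*z^5 + 39.9438*z^4 - 26.0076*z^3 - 24.0378*z^2 - 7.1556*z + 6.4842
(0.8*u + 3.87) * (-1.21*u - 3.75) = -0.968*u^2 - 7.6827*u - 14.5125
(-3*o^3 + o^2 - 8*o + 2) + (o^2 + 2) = -3*o^3 + 2*o^2 - 8*o + 4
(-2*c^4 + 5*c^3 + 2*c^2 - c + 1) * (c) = -2*c^5 + 5*c^4 + 2*c^3 - c^2 + c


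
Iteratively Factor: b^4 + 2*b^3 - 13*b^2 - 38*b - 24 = (b + 3)*(b^3 - b^2 - 10*b - 8) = (b + 2)*(b + 3)*(b^2 - 3*b - 4) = (b + 1)*(b + 2)*(b + 3)*(b - 4)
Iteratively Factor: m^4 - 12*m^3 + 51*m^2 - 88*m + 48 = (m - 4)*(m^3 - 8*m^2 + 19*m - 12) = (m - 4)^2*(m^2 - 4*m + 3) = (m - 4)^2*(m - 1)*(m - 3)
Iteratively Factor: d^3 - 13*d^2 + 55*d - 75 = (d - 5)*(d^2 - 8*d + 15) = (d - 5)*(d - 3)*(d - 5)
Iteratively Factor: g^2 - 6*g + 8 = (g - 4)*(g - 2)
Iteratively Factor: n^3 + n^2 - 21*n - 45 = (n - 5)*(n^2 + 6*n + 9) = (n - 5)*(n + 3)*(n + 3)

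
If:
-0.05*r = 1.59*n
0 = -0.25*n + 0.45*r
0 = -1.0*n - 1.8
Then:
No Solution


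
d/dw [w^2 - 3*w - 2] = 2*w - 3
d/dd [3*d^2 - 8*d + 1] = 6*d - 8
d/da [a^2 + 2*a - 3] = 2*a + 2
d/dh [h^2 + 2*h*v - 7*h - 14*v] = 2*h + 2*v - 7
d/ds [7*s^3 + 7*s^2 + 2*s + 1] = 21*s^2 + 14*s + 2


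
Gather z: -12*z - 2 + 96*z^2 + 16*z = 96*z^2 + 4*z - 2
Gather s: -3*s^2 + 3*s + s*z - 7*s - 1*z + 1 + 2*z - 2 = -3*s^2 + s*(z - 4) + z - 1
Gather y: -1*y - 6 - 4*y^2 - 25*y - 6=-4*y^2 - 26*y - 12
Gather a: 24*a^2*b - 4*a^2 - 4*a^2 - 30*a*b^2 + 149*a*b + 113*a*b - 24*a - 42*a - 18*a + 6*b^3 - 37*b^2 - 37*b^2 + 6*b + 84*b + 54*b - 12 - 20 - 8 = a^2*(24*b - 8) + a*(-30*b^2 + 262*b - 84) + 6*b^3 - 74*b^2 + 144*b - 40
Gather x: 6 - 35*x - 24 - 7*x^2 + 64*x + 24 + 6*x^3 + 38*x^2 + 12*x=6*x^3 + 31*x^2 + 41*x + 6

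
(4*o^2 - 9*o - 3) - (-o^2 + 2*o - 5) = 5*o^2 - 11*o + 2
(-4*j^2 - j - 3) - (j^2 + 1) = -5*j^2 - j - 4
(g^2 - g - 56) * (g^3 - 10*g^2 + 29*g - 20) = g^5 - 11*g^4 - 17*g^3 + 511*g^2 - 1604*g + 1120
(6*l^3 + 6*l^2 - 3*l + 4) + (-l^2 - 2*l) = 6*l^3 + 5*l^2 - 5*l + 4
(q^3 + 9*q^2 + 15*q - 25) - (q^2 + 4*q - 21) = q^3 + 8*q^2 + 11*q - 4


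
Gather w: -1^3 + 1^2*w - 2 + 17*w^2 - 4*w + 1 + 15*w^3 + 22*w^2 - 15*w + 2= 15*w^3 + 39*w^2 - 18*w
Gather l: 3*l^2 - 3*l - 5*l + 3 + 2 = 3*l^2 - 8*l + 5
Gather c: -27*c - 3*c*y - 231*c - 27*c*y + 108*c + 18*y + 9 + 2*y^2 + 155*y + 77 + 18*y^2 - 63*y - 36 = c*(-30*y - 150) + 20*y^2 + 110*y + 50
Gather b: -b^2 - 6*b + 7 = -b^2 - 6*b + 7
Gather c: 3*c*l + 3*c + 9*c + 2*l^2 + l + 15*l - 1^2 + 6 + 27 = c*(3*l + 12) + 2*l^2 + 16*l + 32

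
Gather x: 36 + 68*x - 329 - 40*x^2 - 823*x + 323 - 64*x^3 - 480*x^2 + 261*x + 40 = -64*x^3 - 520*x^2 - 494*x + 70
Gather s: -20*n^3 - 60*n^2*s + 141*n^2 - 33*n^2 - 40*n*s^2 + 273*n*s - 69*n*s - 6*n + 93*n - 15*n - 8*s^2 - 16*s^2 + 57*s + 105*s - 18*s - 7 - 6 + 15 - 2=-20*n^3 + 108*n^2 + 72*n + s^2*(-40*n - 24) + s*(-60*n^2 + 204*n + 144)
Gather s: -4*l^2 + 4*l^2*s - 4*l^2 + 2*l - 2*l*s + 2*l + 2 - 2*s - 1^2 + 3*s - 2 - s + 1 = -8*l^2 + 4*l + s*(4*l^2 - 2*l)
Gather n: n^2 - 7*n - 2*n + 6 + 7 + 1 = n^2 - 9*n + 14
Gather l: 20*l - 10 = 20*l - 10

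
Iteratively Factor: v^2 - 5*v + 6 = (v - 2)*(v - 3)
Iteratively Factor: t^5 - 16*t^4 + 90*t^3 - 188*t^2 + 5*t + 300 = (t - 4)*(t^4 - 12*t^3 + 42*t^2 - 20*t - 75) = (t - 4)*(t + 1)*(t^3 - 13*t^2 + 55*t - 75) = (t - 5)*(t - 4)*(t + 1)*(t^2 - 8*t + 15) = (t - 5)^2*(t - 4)*(t + 1)*(t - 3)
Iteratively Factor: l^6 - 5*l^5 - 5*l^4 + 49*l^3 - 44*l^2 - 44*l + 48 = (l - 2)*(l^5 - 3*l^4 - 11*l^3 + 27*l^2 + 10*l - 24) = (l - 2)*(l + 3)*(l^4 - 6*l^3 + 7*l^2 + 6*l - 8) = (l - 2)^2*(l + 3)*(l^3 - 4*l^2 - l + 4) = (l - 2)^2*(l + 1)*(l + 3)*(l^2 - 5*l + 4) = (l - 4)*(l - 2)^2*(l + 1)*(l + 3)*(l - 1)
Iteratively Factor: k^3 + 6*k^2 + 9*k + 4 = (k + 1)*(k^2 + 5*k + 4) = (k + 1)*(k + 4)*(k + 1)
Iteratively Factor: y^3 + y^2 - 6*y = (y + 3)*(y^2 - 2*y) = y*(y + 3)*(y - 2)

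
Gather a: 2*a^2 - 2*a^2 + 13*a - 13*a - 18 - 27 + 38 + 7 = 0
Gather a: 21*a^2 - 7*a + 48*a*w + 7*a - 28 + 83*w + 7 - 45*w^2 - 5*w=21*a^2 + 48*a*w - 45*w^2 + 78*w - 21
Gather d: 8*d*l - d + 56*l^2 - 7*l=d*(8*l - 1) + 56*l^2 - 7*l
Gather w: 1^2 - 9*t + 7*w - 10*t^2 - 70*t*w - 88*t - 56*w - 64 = -10*t^2 - 97*t + w*(-70*t - 49) - 63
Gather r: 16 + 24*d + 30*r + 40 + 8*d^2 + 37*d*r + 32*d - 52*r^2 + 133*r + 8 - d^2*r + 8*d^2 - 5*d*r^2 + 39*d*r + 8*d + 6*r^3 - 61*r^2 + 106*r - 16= 16*d^2 + 64*d + 6*r^3 + r^2*(-5*d - 113) + r*(-d^2 + 76*d + 269) + 48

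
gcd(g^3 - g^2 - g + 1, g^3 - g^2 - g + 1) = g^3 - g^2 - g + 1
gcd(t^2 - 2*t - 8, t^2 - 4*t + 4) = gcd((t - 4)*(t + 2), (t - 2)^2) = 1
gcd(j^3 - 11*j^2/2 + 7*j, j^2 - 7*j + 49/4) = j - 7/2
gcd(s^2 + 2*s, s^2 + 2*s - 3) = 1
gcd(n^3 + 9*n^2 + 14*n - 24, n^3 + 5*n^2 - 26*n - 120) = n^2 + 10*n + 24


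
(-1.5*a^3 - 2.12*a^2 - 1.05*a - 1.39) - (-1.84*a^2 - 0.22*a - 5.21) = -1.5*a^3 - 0.28*a^2 - 0.83*a + 3.82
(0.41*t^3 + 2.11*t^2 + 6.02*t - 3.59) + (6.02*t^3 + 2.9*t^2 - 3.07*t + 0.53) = 6.43*t^3 + 5.01*t^2 + 2.95*t - 3.06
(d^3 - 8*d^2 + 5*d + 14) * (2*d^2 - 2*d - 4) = 2*d^5 - 18*d^4 + 22*d^3 + 50*d^2 - 48*d - 56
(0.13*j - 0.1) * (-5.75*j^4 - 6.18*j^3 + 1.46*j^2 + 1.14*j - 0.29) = -0.7475*j^5 - 0.2284*j^4 + 0.8078*j^3 + 0.00220000000000001*j^2 - 0.1517*j + 0.029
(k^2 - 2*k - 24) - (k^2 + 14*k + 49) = -16*k - 73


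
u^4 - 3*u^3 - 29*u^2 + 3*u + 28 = (u - 7)*(u - 1)*(u + 1)*(u + 4)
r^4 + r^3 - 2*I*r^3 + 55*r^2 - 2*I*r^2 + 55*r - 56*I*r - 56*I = (r + 1)*(r - 8*I)*(r - I)*(r + 7*I)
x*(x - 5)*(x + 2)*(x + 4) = x^4 + x^3 - 22*x^2 - 40*x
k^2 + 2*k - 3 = (k - 1)*(k + 3)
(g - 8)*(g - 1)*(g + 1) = g^3 - 8*g^2 - g + 8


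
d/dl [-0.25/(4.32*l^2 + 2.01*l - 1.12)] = (2.16*l + 0.5025)/(4.32*l^2 + 2.01*l - 1.12)^2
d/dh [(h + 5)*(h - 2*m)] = 2*h - 2*m + 5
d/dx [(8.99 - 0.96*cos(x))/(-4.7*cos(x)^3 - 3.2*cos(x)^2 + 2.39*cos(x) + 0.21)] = (9.024*cos(x)^3 - 123.687*cos(x)^2 - 57.536*cos(x) + 21.6877)*sin(x)/(22.09*cos(x)^6 + 30.08*cos(x)^5 - 12.226*cos(x)^4 - 17.27*cos(x)^3 + 4.3681*cos(x)^2 + 1.0038*cos(x) + 0.0441)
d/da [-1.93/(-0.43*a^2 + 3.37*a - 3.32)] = (6.5041 - 1.6598*a)/(0.43*a^2 - 3.37*a + 3.32)^2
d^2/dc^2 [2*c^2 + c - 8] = 4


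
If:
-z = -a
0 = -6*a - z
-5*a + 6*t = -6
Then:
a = 0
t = -1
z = 0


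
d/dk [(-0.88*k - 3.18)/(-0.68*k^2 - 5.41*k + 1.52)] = (0.5984*k^2 + 4.7608*k - (0.88*k + 3.18)*(1.36*k + 5.41) - 1.3376)/(0.68*k^2 + 5.41*k - 1.52)^2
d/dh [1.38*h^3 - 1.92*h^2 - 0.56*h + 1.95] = 4.14*h^2 - 3.84*h - 0.56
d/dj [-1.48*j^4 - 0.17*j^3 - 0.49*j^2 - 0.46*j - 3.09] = -5.92*j^3 - 0.51*j^2 - 0.98*j - 0.46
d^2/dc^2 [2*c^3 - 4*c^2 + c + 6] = 12*c - 8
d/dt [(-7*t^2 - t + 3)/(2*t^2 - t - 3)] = 3*(3*t^2 + 10*t + 2)/(4*t^4 - 4*t^3 - 11*t^2 + 6*t + 9)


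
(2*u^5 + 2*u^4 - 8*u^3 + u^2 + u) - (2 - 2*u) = 2*u^5 + 2*u^4 - 8*u^3 + u^2 + 3*u - 2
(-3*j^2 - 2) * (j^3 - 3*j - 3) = -3*j^5 + 7*j^3 + 9*j^2 + 6*j + 6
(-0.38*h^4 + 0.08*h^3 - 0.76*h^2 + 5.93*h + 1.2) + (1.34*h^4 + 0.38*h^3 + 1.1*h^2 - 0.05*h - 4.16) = 0.96*h^4 + 0.46*h^3 + 0.34*h^2 + 5.88*h - 2.96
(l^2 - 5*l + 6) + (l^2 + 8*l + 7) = 2*l^2 + 3*l + 13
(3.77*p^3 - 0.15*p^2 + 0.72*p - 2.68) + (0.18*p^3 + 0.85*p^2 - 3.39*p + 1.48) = 3.95*p^3 + 0.7*p^2 - 2.67*p - 1.2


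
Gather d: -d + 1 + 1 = 2 - d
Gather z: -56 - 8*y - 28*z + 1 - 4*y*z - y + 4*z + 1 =-9*y + z*(-4*y - 24) - 54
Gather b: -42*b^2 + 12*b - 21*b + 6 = -42*b^2 - 9*b + 6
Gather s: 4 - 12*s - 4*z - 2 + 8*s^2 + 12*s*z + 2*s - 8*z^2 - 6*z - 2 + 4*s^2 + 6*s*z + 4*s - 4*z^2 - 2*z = 12*s^2 + s*(18*z - 6) - 12*z^2 - 12*z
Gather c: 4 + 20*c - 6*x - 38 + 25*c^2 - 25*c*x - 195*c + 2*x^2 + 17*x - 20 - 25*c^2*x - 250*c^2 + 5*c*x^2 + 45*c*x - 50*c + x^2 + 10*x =c^2*(-25*x - 225) + c*(5*x^2 + 20*x - 225) + 3*x^2 + 21*x - 54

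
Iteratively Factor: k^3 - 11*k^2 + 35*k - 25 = (k - 5)*(k^2 - 6*k + 5) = (k - 5)^2*(k - 1)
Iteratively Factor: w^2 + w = (w)*(w + 1)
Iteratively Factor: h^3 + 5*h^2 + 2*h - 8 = (h + 4)*(h^2 + h - 2) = (h + 2)*(h + 4)*(h - 1)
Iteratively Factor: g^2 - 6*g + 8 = (g - 4)*(g - 2)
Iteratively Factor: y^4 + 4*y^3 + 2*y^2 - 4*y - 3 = (y + 3)*(y^3 + y^2 - y - 1) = (y - 1)*(y + 3)*(y^2 + 2*y + 1) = (y - 1)*(y + 1)*(y + 3)*(y + 1)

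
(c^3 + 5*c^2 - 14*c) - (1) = c^3 + 5*c^2 - 14*c - 1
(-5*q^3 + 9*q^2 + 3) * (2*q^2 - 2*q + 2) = -10*q^5 + 28*q^4 - 28*q^3 + 24*q^2 - 6*q + 6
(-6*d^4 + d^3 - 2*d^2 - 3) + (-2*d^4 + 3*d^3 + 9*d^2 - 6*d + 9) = -8*d^4 + 4*d^3 + 7*d^2 - 6*d + 6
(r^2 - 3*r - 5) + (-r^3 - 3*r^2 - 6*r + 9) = -r^3 - 2*r^2 - 9*r + 4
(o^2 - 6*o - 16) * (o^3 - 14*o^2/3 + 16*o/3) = o^5 - 32*o^4/3 + 52*o^3/3 + 128*o^2/3 - 256*o/3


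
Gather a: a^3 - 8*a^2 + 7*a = a^3 - 8*a^2 + 7*a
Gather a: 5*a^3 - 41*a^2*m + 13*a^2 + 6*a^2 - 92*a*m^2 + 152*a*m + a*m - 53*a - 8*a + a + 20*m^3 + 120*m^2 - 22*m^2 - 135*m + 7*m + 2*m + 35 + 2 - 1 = 5*a^3 + a^2*(19 - 41*m) + a*(-92*m^2 + 153*m - 60) + 20*m^3 + 98*m^2 - 126*m + 36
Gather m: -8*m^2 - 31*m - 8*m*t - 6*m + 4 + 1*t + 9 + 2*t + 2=-8*m^2 + m*(-8*t - 37) + 3*t + 15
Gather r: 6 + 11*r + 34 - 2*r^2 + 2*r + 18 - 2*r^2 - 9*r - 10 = -4*r^2 + 4*r + 48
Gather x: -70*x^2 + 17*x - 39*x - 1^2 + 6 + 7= -70*x^2 - 22*x + 12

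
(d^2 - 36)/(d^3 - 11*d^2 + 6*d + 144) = (d + 6)/(d^2 - 5*d - 24)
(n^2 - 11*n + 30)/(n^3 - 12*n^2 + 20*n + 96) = (n - 5)/(n^2 - 6*n - 16)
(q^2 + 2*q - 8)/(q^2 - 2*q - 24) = (q - 2)/(q - 6)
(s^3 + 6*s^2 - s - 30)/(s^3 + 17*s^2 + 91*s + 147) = (s^2 + 3*s - 10)/(s^2 + 14*s + 49)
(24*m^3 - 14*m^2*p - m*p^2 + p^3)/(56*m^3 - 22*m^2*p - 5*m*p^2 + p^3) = (-3*m + p)/(-7*m + p)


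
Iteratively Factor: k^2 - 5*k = (k)*(k - 5)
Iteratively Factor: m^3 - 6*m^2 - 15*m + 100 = (m - 5)*(m^2 - m - 20) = (m - 5)*(m + 4)*(m - 5)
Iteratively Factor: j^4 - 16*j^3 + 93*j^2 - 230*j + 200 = (j - 2)*(j^3 - 14*j^2 + 65*j - 100) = (j - 4)*(j - 2)*(j^2 - 10*j + 25) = (j - 5)*(j - 4)*(j - 2)*(j - 5)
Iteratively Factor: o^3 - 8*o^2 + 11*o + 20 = (o - 5)*(o^2 - 3*o - 4) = (o - 5)*(o + 1)*(o - 4)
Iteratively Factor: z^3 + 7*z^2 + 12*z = (z)*(z^2 + 7*z + 12) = z*(z + 4)*(z + 3)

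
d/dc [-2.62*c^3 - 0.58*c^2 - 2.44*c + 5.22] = -7.86*c^2 - 1.16*c - 2.44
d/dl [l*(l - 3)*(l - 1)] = 3*l^2 - 8*l + 3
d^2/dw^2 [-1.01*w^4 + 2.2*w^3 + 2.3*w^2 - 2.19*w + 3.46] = -12.12*w^2 + 13.2*w + 4.6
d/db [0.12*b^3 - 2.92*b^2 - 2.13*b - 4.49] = 0.36*b^2 - 5.84*b - 2.13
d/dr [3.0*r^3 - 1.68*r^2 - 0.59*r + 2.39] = 9.0*r^2 - 3.36*r - 0.59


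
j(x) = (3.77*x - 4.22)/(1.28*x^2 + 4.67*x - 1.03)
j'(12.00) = -0.01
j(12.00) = 0.17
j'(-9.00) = -0.13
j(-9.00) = -0.63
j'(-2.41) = -1.63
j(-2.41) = 2.74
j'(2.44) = 0.04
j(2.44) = 0.28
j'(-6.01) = -0.76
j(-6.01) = -1.57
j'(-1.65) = -0.55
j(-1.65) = 1.99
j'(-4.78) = -4.21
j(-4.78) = -3.77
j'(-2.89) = -3.79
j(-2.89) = 3.94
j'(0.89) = 1.26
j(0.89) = -0.21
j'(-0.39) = 1.54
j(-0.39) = 2.14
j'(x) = (-2.56*x - 4.67)*(3.77*x - 4.22)/(1.28*x^2 + 4.67*x - 1.03)^2 + 3.77/(1.28*x^2 + 4.67*x - 1.03) = (-4.8256*x^2 + 10.8032*x + 15.8243)/(1.6384*x^4 + 11.9552*x^3 + 19.1721*x^2 - 9.6202*x + 1.0609)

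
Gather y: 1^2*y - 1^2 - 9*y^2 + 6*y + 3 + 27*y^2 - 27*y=18*y^2 - 20*y + 2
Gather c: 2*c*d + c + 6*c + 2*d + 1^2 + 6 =c*(2*d + 7) + 2*d + 7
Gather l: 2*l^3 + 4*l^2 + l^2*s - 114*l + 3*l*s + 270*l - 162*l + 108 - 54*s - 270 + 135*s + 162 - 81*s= 2*l^3 + l^2*(s + 4) + l*(3*s - 6)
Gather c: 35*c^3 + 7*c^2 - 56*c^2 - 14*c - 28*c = 35*c^3 - 49*c^2 - 42*c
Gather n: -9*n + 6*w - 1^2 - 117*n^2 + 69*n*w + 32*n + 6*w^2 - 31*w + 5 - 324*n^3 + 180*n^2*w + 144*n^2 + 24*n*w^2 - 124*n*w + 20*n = -324*n^3 + n^2*(180*w + 27) + n*(24*w^2 - 55*w + 43) + 6*w^2 - 25*w + 4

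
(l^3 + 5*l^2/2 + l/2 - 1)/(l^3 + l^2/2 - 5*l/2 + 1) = (l + 1)/(l - 1)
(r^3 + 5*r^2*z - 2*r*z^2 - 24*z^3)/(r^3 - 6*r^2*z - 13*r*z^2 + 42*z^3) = (-r - 4*z)/(-r + 7*z)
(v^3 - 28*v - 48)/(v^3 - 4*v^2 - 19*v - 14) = (v^2 - 2*v - 24)/(v^2 - 6*v - 7)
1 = 1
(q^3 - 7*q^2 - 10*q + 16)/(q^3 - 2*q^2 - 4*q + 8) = (q^2 - 9*q + 8)/(q^2 - 4*q + 4)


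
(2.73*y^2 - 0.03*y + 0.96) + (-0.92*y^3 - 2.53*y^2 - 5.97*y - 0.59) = -0.92*y^3 + 0.2*y^2 - 6.0*y + 0.37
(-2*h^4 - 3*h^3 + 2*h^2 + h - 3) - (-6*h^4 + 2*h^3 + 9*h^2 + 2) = 4*h^4 - 5*h^3 - 7*h^2 + h - 5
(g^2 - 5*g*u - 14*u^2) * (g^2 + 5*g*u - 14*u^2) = g^4 - 53*g^2*u^2 + 196*u^4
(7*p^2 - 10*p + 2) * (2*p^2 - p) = 14*p^4 - 27*p^3 + 14*p^2 - 2*p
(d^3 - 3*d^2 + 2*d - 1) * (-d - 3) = -d^4 + 7*d^2 - 5*d + 3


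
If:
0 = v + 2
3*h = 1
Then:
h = 1/3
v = -2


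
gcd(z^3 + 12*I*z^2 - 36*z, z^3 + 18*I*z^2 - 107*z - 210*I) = z + 6*I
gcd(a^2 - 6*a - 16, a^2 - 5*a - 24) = a - 8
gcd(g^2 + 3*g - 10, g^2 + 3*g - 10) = g^2 + 3*g - 10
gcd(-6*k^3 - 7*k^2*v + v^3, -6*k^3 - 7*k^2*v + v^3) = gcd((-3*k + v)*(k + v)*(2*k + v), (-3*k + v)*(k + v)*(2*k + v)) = -6*k^3 - 7*k^2*v + v^3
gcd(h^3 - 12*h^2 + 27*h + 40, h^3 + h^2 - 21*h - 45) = h - 5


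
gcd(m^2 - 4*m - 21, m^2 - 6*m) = 1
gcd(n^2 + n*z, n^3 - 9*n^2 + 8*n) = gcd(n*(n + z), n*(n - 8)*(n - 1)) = n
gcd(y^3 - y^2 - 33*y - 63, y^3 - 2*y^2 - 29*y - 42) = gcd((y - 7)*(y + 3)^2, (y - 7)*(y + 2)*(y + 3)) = y^2 - 4*y - 21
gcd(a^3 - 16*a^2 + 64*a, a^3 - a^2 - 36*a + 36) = 1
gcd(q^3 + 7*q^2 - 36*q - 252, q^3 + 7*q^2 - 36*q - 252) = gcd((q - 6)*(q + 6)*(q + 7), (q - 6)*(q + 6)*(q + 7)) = q^3 + 7*q^2 - 36*q - 252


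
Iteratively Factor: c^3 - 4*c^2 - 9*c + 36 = (c - 4)*(c^2 - 9) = (c - 4)*(c - 3)*(c + 3)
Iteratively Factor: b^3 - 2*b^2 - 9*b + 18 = (b - 2)*(b^2 - 9) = (b - 3)*(b - 2)*(b + 3)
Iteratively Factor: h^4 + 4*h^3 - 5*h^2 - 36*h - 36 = (h - 3)*(h^3 + 7*h^2 + 16*h + 12) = (h - 3)*(h + 3)*(h^2 + 4*h + 4) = (h - 3)*(h + 2)*(h + 3)*(h + 2)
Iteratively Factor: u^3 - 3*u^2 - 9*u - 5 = (u - 5)*(u^2 + 2*u + 1) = (u - 5)*(u + 1)*(u + 1)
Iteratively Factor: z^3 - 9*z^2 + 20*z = (z)*(z^2 - 9*z + 20) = z*(z - 4)*(z - 5)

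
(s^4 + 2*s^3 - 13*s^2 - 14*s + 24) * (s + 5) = s^5 + 7*s^4 - 3*s^3 - 79*s^2 - 46*s + 120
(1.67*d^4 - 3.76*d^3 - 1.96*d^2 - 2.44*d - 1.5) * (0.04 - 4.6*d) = -7.682*d^5 + 17.3628*d^4 + 8.8656*d^3 + 11.1456*d^2 + 6.8024*d - 0.06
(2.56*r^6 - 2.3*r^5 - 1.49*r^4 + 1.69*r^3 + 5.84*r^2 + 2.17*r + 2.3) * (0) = 0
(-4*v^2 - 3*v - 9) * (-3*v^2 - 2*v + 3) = 12*v^4 + 17*v^3 + 21*v^2 + 9*v - 27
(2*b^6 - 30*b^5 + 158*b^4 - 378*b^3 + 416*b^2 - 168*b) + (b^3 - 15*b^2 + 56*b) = 2*b^6 - 30*b^5 + 158*b^4 - 377*b^3 + 401*b^2 - 112*b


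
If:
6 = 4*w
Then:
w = 3/2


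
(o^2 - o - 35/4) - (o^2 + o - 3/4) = -2*o - 8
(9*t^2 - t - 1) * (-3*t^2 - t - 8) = -27*t^4 - 6*t^3 - 68*t^2 + 9*t + 8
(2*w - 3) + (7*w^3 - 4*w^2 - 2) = 7*w^3 - 4*w^2 + 2*w - 5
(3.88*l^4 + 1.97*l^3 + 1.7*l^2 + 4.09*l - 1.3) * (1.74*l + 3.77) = 6.7512*l^5 + 18.0554*l^4 + 10.3849*l^3 + 13.5256*l^2 + 13.1573*l - 4.901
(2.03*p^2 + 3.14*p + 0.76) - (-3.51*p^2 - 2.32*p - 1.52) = 5.54*p^2 + 5.46*p + 2.28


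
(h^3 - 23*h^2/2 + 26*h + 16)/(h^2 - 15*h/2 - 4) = h - 4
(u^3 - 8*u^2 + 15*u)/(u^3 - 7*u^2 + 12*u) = (u - 5)/(u - 4)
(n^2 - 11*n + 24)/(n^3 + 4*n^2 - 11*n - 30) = (n - 8)/(n^2 + 7*n + 10)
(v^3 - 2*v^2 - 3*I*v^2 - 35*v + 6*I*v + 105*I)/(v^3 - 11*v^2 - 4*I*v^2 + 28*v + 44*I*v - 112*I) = (v^2 + v*(5 - 3*I) - 15*I)/(v^2 - 4*v*(1 + I) + 16*I)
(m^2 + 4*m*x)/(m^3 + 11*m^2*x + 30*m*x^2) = (m + 4*x)/(m^2 + 11*m*x + 30*x^2)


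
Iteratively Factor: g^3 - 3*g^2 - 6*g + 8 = (g + 2)*(g^2 - 5*g + 4) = (g - 4)*(g + 2)*(g - 1)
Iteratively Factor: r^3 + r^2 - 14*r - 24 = (r - 4)*(r^2 + 5*r + 6) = (r - 4)*(r + 2)*(r + 3)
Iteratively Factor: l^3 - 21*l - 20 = (l - 5)*(l^2 + 5*l + 4) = (l - 5)*(l + 4)*(l + 1)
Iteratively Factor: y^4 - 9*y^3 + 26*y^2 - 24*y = (y)*(y^3 - 9*y^2 + 26*y - 24) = y*(y - 2)*(y^2 - 7*y + 12) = y*(y - 3)*(y - 2)*(y - 4)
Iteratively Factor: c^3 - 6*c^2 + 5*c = (c - 5)*(c^2 - c) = c*(c - 5)*(c - 1)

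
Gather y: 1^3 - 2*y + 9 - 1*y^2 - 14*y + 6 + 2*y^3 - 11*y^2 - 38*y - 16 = 2*y^3 - 12*y^2 - 54*y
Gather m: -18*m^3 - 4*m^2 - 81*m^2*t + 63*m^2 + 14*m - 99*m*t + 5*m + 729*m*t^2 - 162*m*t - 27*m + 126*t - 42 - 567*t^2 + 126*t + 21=-18*m^3 + m^2*(59 - 81*t) + m*(729*t^2 - 261*t - 8) - 567*t^2 + 252*t - 21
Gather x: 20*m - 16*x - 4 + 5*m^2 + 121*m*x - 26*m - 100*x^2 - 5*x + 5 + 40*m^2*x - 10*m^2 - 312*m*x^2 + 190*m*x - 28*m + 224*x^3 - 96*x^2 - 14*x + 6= -5*m^2 - 34*m + 224*x^3 + x^2*(-312*m - 196) + x*(40*m^2 + 311*m - 35) + 7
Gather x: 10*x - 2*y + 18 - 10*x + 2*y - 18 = 0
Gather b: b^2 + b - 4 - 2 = b^2 + b - 6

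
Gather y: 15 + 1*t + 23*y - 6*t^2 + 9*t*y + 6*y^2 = -6*t^2 + t + 6*y^2 + y*(9*t + 23) + 15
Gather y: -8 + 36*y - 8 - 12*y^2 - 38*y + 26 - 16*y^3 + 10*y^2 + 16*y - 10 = -16*y^3 - 2*y^2 + 14*y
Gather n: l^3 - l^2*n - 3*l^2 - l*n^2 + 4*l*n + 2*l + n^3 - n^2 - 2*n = l^3 - 3*l^2 + 2*l + n^3 + n^2*(-l - 1) + n*(-l^2 + 4*l - 2)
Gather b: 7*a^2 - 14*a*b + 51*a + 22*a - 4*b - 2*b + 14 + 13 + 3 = 7*a^2 + 73*a + b*(-14*a - 6) + 30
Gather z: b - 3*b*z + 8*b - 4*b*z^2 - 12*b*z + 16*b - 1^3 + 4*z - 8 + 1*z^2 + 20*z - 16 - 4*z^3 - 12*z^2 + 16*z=25*b - 4*z^3 + z^2*(-4*b - 11) + z*(40 - 15*b) - 25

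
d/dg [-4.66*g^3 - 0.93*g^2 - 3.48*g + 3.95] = -13.98*g^2 - 1.86*g - 3.48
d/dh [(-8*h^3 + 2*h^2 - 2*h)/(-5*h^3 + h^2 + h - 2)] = 2*(h^4 - 18*h^3 + 26*h^2 - 4*h + 2)/(25*h^6 - 10*h^5 - 9*h^4 + 22*h^3 - 3*h^2 - 4*h + 4)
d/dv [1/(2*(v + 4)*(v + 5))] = (-v - 9/2)/(v^4 + 18*v^3 + 121*v^2 + 360*v + 400)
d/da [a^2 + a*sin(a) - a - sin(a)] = a*cos(a) + 2*a - sqrt(2)*cos(a + pi/4) - 1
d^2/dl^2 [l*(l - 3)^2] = 6*l - 12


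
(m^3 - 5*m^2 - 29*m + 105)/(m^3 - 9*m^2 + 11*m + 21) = (m + 5)/(m + 1)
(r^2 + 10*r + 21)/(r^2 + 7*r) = (r + 3)/r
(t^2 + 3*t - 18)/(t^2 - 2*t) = (t^2 + 3*t - 18)/(t*(t - 2))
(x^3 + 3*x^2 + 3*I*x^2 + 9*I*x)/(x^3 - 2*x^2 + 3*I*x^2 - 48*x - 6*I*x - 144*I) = x*(x + 3)/(x^2 - 2*x - 48)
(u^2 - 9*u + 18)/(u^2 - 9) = (u - 6)/(u + 3)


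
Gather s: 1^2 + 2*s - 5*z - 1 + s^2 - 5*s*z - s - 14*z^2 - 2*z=s^2 + s*(1 - 5*z) - 14*z^2 - 7*z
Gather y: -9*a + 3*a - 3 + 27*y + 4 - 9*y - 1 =-6*a + 18*y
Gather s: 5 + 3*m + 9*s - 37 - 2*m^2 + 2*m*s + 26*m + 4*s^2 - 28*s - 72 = -2*m^2 + 29*m + 4*s^2 + s*(2*m - 19) - 104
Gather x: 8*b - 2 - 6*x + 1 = 8*b - 6*x - 1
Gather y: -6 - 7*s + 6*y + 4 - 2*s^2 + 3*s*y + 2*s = -2*s^2 - 5*s + y*(3*s + 6) - 2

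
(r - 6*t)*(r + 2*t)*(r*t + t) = r^3*t - 4*r^2*t^2 + r^2*t - 12*r*t^3 - 4*r*t^2 - 12*t^3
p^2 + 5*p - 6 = (p - 1)*(p + 6)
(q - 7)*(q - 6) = q^2 - 13*q + 42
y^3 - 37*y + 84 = (y - 4)*(y - 3)*(y + 7)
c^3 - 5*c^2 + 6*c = c*(c - 3)*(c - 2)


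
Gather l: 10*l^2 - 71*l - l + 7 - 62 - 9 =10*l^2 - 72*l - 64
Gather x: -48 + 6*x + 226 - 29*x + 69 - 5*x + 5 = 252 - 28*x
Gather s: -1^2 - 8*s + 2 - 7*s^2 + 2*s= -7*s^2 - 6*s + 1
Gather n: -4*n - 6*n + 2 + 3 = 5 - 10*n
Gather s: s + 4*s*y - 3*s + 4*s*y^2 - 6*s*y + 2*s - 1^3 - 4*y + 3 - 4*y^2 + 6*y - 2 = s*(4*y^2 - 2*y) - 4*y^2 + 2*y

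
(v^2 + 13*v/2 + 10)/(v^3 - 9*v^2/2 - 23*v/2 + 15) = (v + 4)/(v^2 - 7*v + 6)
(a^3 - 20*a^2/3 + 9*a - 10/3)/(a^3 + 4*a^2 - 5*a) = (3*a^2 - 17*a + 10)/(3*a*(a + 5))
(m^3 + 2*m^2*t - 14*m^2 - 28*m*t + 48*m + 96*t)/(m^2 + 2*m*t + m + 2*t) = (m^2 - 14*m + 48)/(m + 1)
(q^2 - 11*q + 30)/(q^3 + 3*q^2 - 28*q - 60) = (q - 6)/(q^2 + 8*q + 12)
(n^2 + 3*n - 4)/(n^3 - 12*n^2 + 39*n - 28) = (n + 4)/(n^2 - 11*n + 28)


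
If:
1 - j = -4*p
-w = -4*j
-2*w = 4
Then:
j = -1/2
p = -3/8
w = -2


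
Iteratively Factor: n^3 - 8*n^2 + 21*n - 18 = (n - 3)*(n^2 - 5*n + 6) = (n - 3)^2*(n - 2)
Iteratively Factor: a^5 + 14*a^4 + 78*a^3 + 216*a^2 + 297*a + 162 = (a + 2)*(a^4 + 12*a^3 + 54*a^2 + 108*a + 81) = (a + 2)*(a + 3)*(a^3 + 9*a^2 + 27*a + 27) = (a + 2)*(a + 3)^2*(a^2 + 6*a + 9) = (a + 2)*(a + 3)^3*(a + 3)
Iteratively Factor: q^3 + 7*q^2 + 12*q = (q + 3)*(q^2 + 4*q) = (q + 3)*(q + 4)*(q)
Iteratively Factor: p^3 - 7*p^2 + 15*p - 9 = (p - 3)*(p^2 - 4*p + 3) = (p - 3)^2*(p - 1)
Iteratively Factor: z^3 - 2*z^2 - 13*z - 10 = (z + 2)*(z^2 - 4*z - 5) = (z - 5)*(z + 2)*(z + 1)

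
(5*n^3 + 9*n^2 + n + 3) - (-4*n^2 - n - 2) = 5*n^3 + 13*n^2 + 2*n + 5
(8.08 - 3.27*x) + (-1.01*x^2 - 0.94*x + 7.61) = -1.01*x^2 - 4.21*x + 15.69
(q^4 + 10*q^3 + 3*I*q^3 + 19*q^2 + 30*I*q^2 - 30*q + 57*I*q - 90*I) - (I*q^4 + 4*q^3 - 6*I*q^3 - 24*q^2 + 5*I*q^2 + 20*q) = q^4 - I*q^4 + 6*q^3 + 9*I*q^3 + 43*q^2 + 25*I*q^2 - 50*q + 57*I*q - 90*I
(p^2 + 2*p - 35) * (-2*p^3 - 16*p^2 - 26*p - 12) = -2*p^5 - 20*p^4 + 12*p^3 + 496*p^2 + 886*p + 420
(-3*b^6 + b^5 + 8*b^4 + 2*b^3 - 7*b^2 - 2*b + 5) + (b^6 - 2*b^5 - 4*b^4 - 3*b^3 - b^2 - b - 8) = -2*b^6 - b^5 + 4*b^4 - b^3 - 8*b^2 - 3*b - 3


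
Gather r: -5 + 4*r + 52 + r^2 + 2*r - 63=r^2 + 6*r - 16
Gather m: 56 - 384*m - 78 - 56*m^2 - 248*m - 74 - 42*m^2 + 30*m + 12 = -98*m^2 - 602*m - 84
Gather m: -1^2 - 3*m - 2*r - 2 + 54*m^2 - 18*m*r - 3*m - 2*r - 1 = 54*m^2 + m*(-18*r - 6) - 4*r - 4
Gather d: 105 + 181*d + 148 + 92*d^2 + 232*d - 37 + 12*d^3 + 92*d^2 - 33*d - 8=12*d^3 + 184*d^2 + 380*d + 208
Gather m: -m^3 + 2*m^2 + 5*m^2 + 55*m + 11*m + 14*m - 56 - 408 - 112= -m^3 + 7*m^2 + 80*m - 576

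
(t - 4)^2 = t^2 - 8*t + 16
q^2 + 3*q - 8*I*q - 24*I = (q + 3)*(q - 8*I)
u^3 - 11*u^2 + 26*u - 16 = (u - 8)*(u - 2)*(u - 1)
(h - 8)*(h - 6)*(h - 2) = h^3 - 16*h^2 + 76*h - 96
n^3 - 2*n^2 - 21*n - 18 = (n - 6)*(n + 1)*(n + 3)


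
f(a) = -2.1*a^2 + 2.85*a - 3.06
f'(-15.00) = 65.85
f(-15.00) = -518.31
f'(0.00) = 2.85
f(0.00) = -3.06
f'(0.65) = 0.12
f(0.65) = -2.09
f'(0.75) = -0.30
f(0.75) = -2.10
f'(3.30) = -11.01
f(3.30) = -16.52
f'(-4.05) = 19.86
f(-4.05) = -49.05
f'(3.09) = -10.13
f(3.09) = -14.30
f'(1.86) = -4.96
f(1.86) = -5.02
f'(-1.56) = 9.40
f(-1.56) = -12.62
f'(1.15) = -1.98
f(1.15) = -2.56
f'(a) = 2.85 - 4.2*a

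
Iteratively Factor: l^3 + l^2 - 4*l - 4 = (l + 1)*(l^2 - 4) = (l + 1)*(l + 2)*(l - 2)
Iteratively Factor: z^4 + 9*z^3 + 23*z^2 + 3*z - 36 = (z - 1)*(z^3 + 10*z^2 + 33*z + 36) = (z - 1)*(z + 3)*(z^2 + 7*z + 12) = (z - 1)*(z + 3)*(z + 4)*(z + 3)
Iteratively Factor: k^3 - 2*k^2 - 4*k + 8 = (k - 2)*(k^2 - 4) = (k - 2)*(k + 2)*(k - 2)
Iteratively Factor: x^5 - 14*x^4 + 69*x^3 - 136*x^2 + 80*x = (x - 5)*(x^4 - 9*x^3 + 24*x^2 - 16*x) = (x - 5)*(x - 4)*(x^3 - 5*x^2 + 4*x) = x*(x - 5)*(x - 4)*(x^2 - 5*x + 4) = x*(x - 5)*(x - 4)^2*(x - 1)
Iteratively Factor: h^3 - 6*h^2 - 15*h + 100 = (h - 5)*(h^2 - h - 20) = (h - 5)^2*(h + 4)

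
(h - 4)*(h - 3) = h^2 - 7*h + 12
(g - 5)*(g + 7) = g^2 + 2*g - 35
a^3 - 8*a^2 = a^2*(a - 8)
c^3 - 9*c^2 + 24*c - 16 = (c - 4)^2*(c - 1)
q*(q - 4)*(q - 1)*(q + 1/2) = q^4 - 9*q^3/2 + 3*q^2/2 + 2*q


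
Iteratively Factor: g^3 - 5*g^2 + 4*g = (g - 4)*(g^2 - g) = (g - 4)*(g - 1)*(g)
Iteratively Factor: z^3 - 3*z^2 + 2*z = (z - 1)*(z^2 - 2*z) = (z - 2)*(z - 1)*(z)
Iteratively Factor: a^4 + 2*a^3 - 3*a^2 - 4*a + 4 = (a - 1)*(a^3 + 3*a^2 - 4) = (a - 1)*(a + 2)*(a^2 + a - 2) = (a - 1)*(a + 2)^2*(a - 1)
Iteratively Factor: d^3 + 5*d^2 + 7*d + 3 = (d + 1)*(d^2 + 4*d + 3) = (d + 1)*(d + 3)*(d + 1)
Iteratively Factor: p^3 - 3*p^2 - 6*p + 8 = (p + 2)*(p^2 - 5*p + 4) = (p - 4)*(p + 2)*(p - 1)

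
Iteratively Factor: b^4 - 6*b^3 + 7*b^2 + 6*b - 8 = (b - 1)*(b^3 - 5*b^2 + 2*b + 8) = (b - 1)*(b + 1)*(b^2 - 6*b + 8) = (b - 4)*(b - 1)*(b + 1)*(b - 2)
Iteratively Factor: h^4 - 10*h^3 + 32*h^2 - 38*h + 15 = (h - 1)*(h^3 - 9*h^2 + 23*h - 15) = (h - 1)^2*(h^2 - 8*h + 15) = (h - 5)*(h - 1)^2*(h - 3)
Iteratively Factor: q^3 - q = (q + 1)*(q^2 - q) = q*(q + 1)*(q - 1)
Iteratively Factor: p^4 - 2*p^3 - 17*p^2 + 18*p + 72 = (p + 3)*(p^3 - 5*p^2 - 2*p + 24) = (p + 2)*(p + 3)*(p^2 - 7*p + 12) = (p - 3)*(p + 2)*(p + 3)*(p - 4)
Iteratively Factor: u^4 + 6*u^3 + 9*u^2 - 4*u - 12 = (u + 2)*(u^3 + 4*u^2 + u - 6) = (u + 2)^2*(u^2 + 2*u - 3) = (u + 2)^2*(u + 3)*(u - 1)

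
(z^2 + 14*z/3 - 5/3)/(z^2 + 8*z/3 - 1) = (z + 5)/(z + 3)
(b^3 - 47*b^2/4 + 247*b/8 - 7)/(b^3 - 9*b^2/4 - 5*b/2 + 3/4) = (b^2 - 23*b/2 + 28)/(b^2 - 2*b - 3)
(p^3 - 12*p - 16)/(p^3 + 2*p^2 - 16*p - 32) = (p + 2)/(p + 4)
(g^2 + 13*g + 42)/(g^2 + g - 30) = (g + 7)/(g - 5)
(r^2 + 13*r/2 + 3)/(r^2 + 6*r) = (r + 1/2)/r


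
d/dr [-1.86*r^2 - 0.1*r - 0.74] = -3.72*r - 0.1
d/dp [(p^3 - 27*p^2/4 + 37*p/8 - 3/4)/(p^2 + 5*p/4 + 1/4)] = (32*p^4 + 80*p^3 - 394*p^2 - 60*p + 67)/(2*(16*p^4 + 40*p^3 + 33*p^2 + 10*p + 1))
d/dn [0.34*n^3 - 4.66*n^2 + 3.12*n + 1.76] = 1.02*n^2 - 9.32*n + 3.12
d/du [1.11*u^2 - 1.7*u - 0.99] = 2.22*u - 1.7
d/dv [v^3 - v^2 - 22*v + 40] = 3*v^2 - 2*v - 22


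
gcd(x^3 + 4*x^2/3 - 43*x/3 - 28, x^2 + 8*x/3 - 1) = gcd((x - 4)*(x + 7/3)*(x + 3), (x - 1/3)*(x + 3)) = x + 3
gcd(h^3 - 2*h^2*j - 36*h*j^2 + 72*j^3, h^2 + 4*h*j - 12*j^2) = h^2 + 4*h*j - 12*j^2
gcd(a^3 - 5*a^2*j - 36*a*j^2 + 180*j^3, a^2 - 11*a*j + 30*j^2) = a^2 - 11*a*j + 30*j^2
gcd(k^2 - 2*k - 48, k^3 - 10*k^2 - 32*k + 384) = k^2 - 2*k - 48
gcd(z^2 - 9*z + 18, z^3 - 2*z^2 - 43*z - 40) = 1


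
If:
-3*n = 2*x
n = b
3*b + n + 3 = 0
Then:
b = -3/4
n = -3/4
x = 9/8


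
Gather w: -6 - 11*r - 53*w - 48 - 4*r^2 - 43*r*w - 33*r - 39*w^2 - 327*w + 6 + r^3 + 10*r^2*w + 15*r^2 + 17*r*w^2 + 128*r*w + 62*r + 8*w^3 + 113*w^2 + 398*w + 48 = r^3 + 11*r^2 + 18*r + 8*w^3 + w^2*(17*r + 74) + w*(10*r^2 + 85*r + 18)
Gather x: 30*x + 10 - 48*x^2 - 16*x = -48*x^2 + 14*x + 10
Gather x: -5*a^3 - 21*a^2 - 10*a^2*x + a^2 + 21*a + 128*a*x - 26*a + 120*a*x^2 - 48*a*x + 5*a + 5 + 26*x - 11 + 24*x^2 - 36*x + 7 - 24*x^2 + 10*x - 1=-5*a^3 - 20*a^2 + 120*a*x^2 + x*(-10*a^2 + 80*a)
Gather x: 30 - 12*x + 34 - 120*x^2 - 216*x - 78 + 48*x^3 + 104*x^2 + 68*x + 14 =48*x^3 - 16*x^2 - 160*x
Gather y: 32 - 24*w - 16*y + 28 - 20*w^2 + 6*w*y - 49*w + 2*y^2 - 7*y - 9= -20*w^2 - 73*w + 2*y^2 + y*(6*w - 23) + 51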